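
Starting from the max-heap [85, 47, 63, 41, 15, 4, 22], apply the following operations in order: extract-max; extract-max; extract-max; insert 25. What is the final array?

[41, 25, 22, 4, 15]

extract-max → returns 85:
  remove root 85; move last element 22 to root → [22, 47, 63, 41, 15, 4]
  22 vs larger child 63 at index 2, swap → [63, 47, 22, 41, 15, 4]
extract-max → returns 63:
  remove root 63; move last element 4 to root → [4, 47, 22, 41, 15]
  4 vs larger child 47 at index 1, swap → [47, 4, 22, 41, 15]
  4 vs larger child 41 at index 3, swap → [47, 41, 22, 4, 15]
extract-max → returns 47:
  remove root 47; move last element 15 to root → [15, 41, 22, 4]
  15 vs larger child 41 at index 1, swap → [41, 15, 22, 4]
insert 25:
  append 25 at index 4 → [41, 15, 22, 4, 25]
  25 > parent 15 at index 1, swap → [41, 25, 22, 4, 15]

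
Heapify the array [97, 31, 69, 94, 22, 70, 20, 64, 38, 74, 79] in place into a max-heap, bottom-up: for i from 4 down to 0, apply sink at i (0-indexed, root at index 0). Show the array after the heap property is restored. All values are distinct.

sift down from index 4:
  22 vs larger child 79 at index 10, swap → [97, 31, 69, 94, 79, 70, 20, 64, 38, 74, 22]
sift down from index 3: already satisfies heap property
sift down from index 2:
  69 vs larger child 70 at index 5, swap → [97, 31, 70, 94, 79, 69, 20, 64, 38, 74, 22]
sift down from index 1:
  31 vs larger child 94 at index 3, swap → [97, 94, 70, 31, 79, 69, 20, 64, 38, 74, 22]
  31 vs larger child 64 at index 7, swap → [97, 94, 70, 64, 79, 69, 20, 31, 38, 74, 22]
sift down from index 0: already satisfies heap property

[97, 94, 70, 64, 79, 69, 20, 31, 38, 74, 22]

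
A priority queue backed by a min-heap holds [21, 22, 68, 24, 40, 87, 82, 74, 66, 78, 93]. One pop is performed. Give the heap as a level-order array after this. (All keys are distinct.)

[22, 24, 68, 66, 40, 87, 82, 74, 93, 78]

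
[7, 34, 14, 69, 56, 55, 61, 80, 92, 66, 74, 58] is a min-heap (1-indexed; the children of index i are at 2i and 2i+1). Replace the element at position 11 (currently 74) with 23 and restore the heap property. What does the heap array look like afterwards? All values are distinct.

[7, 23, 14, 69, 34, 55, 61, 80, 92, 66, 56, 58]

set index 11 from 74 to 23 → [7, 34, 14, 69, 56, 55, 61, 80, 92, 66, 23, 58]
23 < parent 56 at index 5, swap → [7, 34, 14, 69, 23, 55, 61, 80, 92, 66, 56, 58]
23 < parent 34 at index 2, swap → [7, 23, 14, 69, 34, 55, 61, 80, 92, 66, 56, 58]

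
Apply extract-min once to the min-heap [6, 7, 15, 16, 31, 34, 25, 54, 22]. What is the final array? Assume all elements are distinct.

remove root 6; move last element 22 to root → [22, 7, 15, 16, 31, 34, 25, 54]
22 vs smaller child 7 at index 1, swap → [7, 22, 15, 16, 31, 34, 25, 54]
22 vs smaller child 16 at index 3, swap → [7, 16, 15, 22, 31, 34, 25, 54]

[7, 16, 15, 22, 31, 34, 25, 54]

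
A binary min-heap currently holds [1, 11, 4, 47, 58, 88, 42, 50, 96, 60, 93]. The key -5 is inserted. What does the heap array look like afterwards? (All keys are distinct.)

append -5 at index 11 → [1, 11, 4, 47, 58, 88, 42, 50, 96, 60, 93, -5]
-5 < parent 88 at index 5, swap → [1, 11, 4, 47, 58, -5, 42, 50, 96, 60, 93, 88]
-5 < parent 4 at index 2, swap → [1, 11, -5, 47, 58, 4, 42, 50, 96, 60, 93, 88]
-5 < parent 1 at index 0, swap → [-5, 11, 1, 47, 58, 4, 42, 50, 96, 60, 93, 88]

[-5, 11, 1, 47, 58, 4, 42, 50, 96, 60, 93, 88]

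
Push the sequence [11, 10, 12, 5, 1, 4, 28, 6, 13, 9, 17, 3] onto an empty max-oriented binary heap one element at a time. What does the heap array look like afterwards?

[28, 17, 12, 10, 13, 4, 11, 5, 6, 1, 9, 3]

Insert 11:
  append 11 at index 0 → [11] (no swap needed)
Insert 10:
  append 10 at index 1 → [11, 10] (no swap needed)
Insert 12:
  append 12 at index 2 → [11, 10, 12]
  12 > parent 11 at index 0, swap → [12, 10, 11]
Insert 5:
  append 5 at index 3 → [12, 10, 11, 5] (no swap needed)
Insert 1:
  append 1 at index 4 → [12, 10, 11, 5, 1] (no swap needed)
Insert 4:
  append 4 at index 5 → [12, 10, 11, 5, 1, 4] (no swap needed)
Insert 28:
  append 28 at index 6 → [12, 10, 11, 5, 1, 4, 28]
  28 > parent 11 at index 2, swap → [12, 10, 28, 5, 1, 4, 11]
  28 > parent 12 at index 0, swap → [28, 10, 12, 5, 1, 4, 11]
Insert 6:
  append 6 at index 7 → [28, 10, 12, 5, 1, 4, 11, 6]
  6 > parent 5 at index 3, swap → [28, 10, 12, 6, 1, 4, 11, 5]
Insert 13:
  append 13 at index 8 → [28, 10, 12, 6, 1, 4, 11, 5, 13]
  13 > parent 6 at index 3, swap → [28, 10, 12, 13, 1, 4, 11, 5, 6]
  13 > parent 10 at index 1, swap → [28, 13, 12, 10, 1, 4, 11, 5, 6]
Insert 9:
  append 9 at index 9 → [28, 13, 12, 10, 1, 4, 11, 5, 6, 9]
  9 > parent 1 at index 4, swap → [28, 13, 12, 10, 9, 4, 11, 5, 6, 1]
Insert 17:
  append 17 at index 10 → [28, 13, 12, 10, 9, 4, 11, 5, 6, 1, 17]
  17 > parent 9 at index 4, swap → [28, 13, 12, 10, 17, 4, 11, 5, 6, 1, 9]
  17 > parent 13 at index 1, swap → [28, 17, 12, 10, 13, 4, 11, 5, 6, 1, 9]
Insert 3:
  append 3 at index 11 → [28, 17, 12, 10, 13, 4, 11, 5, 6, 1, 9, 3] (no swap needed)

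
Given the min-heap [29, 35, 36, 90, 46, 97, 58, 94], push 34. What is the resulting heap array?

[29, 34, 36, 35, 46, 97, 58, 94, 90]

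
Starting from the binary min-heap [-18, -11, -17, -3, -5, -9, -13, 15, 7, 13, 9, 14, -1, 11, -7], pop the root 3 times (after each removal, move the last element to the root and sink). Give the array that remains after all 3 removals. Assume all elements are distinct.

extract-min #1 returns -18:
  remove root -18; move last element -7 to root → [-7, -11, -17, -3, -5, -9, -13, 15, 7, 13, 9, 14, -1, 11]
  -7 vs smaller child -17 at index 2, swap → [-17, -11, -7, -3, -5, -9, -13, 15, 7, 13, 9, 14, -1, 11]
  -7 vs smaller child -13 at index 6, swap → [-17, -11, -13, -3, -5, -9, -7, 15, 7, 13, 9, 14, -1, 11]
extract-min #2 returns -17:
  remove root -17; move last element 11 to root → [11, -11, -13, -3, -5, -9, -7, 15, 7, 13, 9, 14, -1]
  11 vs smaller child -13 at index 2, swap → [-13, -11, 11, -3, -5, -9, -7, 15, 7, 13, 9, 14, -1]
  11 vs smaller child -9 at index 5, swap → [-13, -11, -9, -3, -5, 11, -7, 15, 7, 13, 9, 14, -1]
  11 vs smaller child -1 at index 12, swap → [-13, -11, -9, -3, -5, -1, -7, 15, 7, 13, 9, 14, 11]
extract-min #3 returns -13:
  remove root -13; move last element 11 to root → [11, -11, -9, -3, -5, -1, -7, 15, 7, 13, 9, 14]
  11 vs smaller child -11 at index 1, swap → [-11, 11, -9, -3, -5, -1, -7, 15, 7, 13, 9, 14]
  11 vs smaller child -5 at index 4, swap → [-11, -5, -9, -3, 11, -1, -7, 15, 7, 13, 9, 14]
  11 vs smaller child 9 at index 10, swap → [-11, -5, -9, -3, 9, -1, -7, 15, 7, 13, 11, 14]

[-11, -5, -9, -3, 9, -1, -7, 15, 7, 13, 11, 14]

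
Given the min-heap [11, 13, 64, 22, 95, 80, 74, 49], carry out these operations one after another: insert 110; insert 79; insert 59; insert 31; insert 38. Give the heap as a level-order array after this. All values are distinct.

[11, 13, 31, 22, 59, 38, 74, 49, 110, 95, 79, 80, 64]

insert 110:
  append 110 at index 8 → [11, 13, 64, 22, 95, 80, 74, 49, 110] (no swap needed)
insert 79:
  append 79 at index 9 → [11, 13, 64, 22, 95, 80, 74, 49, 110, 79]
  79 < parent 95 at index 4, swap → [11, 13, 64, 22, 79, 80, 74, 49, 110, 95]
insert 59:
  append 59 at index 10 → [11, 13, 64, 22, 79, 80, 74, 49, 110, 95, 59]
  59 < parent 79 at index 4, swap → [11, 13, 64, 22, 59, 80, 74, 49, 110, 95, 79]
insert 31:
  append 31 at index 11 → [11, 13, 64, 22, 59, 80, 74, 49, 110, 95, 79, 31]
  31 < parent 80 at index 5, swap → [11, 13, 64, 22, 59, 31, 74, 49, 110, 95, 79, 80]
  31 < parent 64 at index 2, swap → [11, 13, 31, 22, 59, 64, 74, 49, 110, 95, 79, 80]
insert 38:
  append 38 at index 12 → [11, 13, 31, 22, 59, 64, 74, 49, 110, 95, 79, 80, 38]
  38 < parent 64 at index 5, swap → [11, 13, 31, 22, 59, 38, 74, 49, 110, 95, 79, 80, 64]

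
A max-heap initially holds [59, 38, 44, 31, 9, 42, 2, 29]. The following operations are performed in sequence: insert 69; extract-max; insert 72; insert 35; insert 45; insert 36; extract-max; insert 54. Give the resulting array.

[59, 45, 54, 38, 36, 44, 2, 29, 31, 9, 35, 42]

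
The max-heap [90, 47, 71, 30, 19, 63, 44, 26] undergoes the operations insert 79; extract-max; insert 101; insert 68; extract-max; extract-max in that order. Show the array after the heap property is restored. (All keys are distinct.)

insert 79:
  append 79 at index 8 → [90, 47, 71, 30, 19, 63, 44, 26, 79]
  79 > parent 30 at index 3, swap → [90, 47, 71, 79, 19, 63, 44, 26, 30]
  79 > parent 47 at index 1, swap → [90, 79, 71, 47, 19, 63, 44, 26, 30]
extract-max → returns 90:
  remove root 90; move last element 30 to root → [30, 79, 71, 47, 19, 63, 44, 26]
  30 vs larger child 79 at index 1, swap → [79, 30, 71, 47, 19, 63, 44, 26]
  30 vs larger child 47 at index 3, swap → [79, 47, 71, 30, 19, 63, 44, 26]
insert 101:
  append 101 at index 8 → [79, 47, 71, 30, 19, 63, 44, 26, 101]
  101 > parent 30 at index 3, swap → [79, 47, 71, 101, 19, 63, 44, 26, 30]
  101 > parent 47 at index 1, swap → [79, 101, 71, 47, 19, 63, 44, 26, 30]
  101 > parent 79 at index 0, swap → [101, 79, 71, 47, 19, 63, 44, 26, 30]
insert 68:
  append 68 at index 9 → [101, 79, 71, 47, 19, 63, 44, 26, 30, 68]
  68 > parent 19 at index 4, swap → [101, 79, 71, 47, 68, 63, 44, 26, 30, 19]
extract-max → returns 101:
  remove root 101; move last element 19 to root → [19, 79, 71, 47, 68, 63, 44, 26, 30]
  19 vs larger child 79 at index 1, swap → [79, 19, 71, 47, 68, 63, 44, 26, 30]
  19 vs larger child 68 at index 4, swap → [79, 68, 71, 47, 19, 63, 44, 26, 30]
extract-max → returns 79:
  remove root 79; move last element 30 to root → [30, 68, 71, 47, 19, 63, 44, 26]
  30 vs larger child 71 at index 2, swap → [71, 68, 30, 47, 19, 63, 44, 26]
  30 vs larger child 63 at index 5, swap → [71, 68, 63, 47, 19, 30, 44, 26]

[71, 68, 63, 47, 19, 30, 44, 26]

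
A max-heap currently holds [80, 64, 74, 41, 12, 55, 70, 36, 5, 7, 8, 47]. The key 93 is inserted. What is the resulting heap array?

[93, 64, 80, 41, 12, 74, 70, 36, 5, 7, 8, 47, 55]

append 93 at index 12 → [80, 64, 74, 41, 12, 55, 70, 36, 5, 7, 8, 47, 93]
93 > parent 55 at index 5, swap → [80, 64, 74, 41, 12, 93, 70, 36, 5, 7, 8, 47, 55]
93 > parent 74 at index 2, swap → [80, 64, 93, 41, 12, 74, 70, 36, 5, 7, 8, 47, 55]
93 > parent 80 at index 0, swap → [93, 64, 80, 41, 12, 74, 70, 36, 5, 7, 8, 47, 55]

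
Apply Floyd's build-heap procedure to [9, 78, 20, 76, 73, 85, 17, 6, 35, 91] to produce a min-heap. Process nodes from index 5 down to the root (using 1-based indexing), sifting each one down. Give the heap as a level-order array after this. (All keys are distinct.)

sift down from index 5: already satisfies heap property
sift down from index 4:
  76 vs smaller child 6 at index 8, swap → [9, 78, 20, 6, 73, 85, 17, 76, 35, 91]
sift down from index 3:
  20 vs smaller child 17 at index 7, swap → [9, 78, 17, 6, 73, 85, 20, 76, 35, 91]
sift down from index 2:
  78 vs smaller child 6 at index 4, swap → [9, 6, 17, 78, 73, 85, 20, 76, 35, 91]
  78 vs smaller child 35 at index 9, swap → [9, 6, 17, 35, 73, 85, 20, 76, 78, 91]
sift down from index 1:
  9 vs smaller child 6 at index 2, swap → [6, 9, 17, 35, 73, 85, 20, 76, 78, 91]

[6, 9, 17, 35, 73, 85, 20, 76, 78, 91]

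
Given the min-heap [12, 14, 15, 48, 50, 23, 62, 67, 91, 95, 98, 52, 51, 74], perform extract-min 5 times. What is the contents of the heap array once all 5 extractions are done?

[50, 67, 51, 74, 95, 52, 62, 98, 91]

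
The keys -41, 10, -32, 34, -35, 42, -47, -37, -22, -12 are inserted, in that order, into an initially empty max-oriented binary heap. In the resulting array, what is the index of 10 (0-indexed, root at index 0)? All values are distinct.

Insert -41:
  append -41 at index 0 → [-41] (no swap needed)
Insert 10:
  append 10 at index 1 → [-41, 10]
  10 > parent -41 at index 0, swap → [10, -41]
Insert -32:
  append -32 at index 2 → [10, -41, -32] (no swap needed)
Insert 34:
  append 34 at index 3 → [10, -41, -32, 34]
  34 > parent -41 at index 1, swap → [10, 34, -32, -41]
  34 > parent 10 at index 0, swap → [34, 10, -32, -41]
Insert -35:
  append -35 at index 4 → [34, 10, -32, -41, -35] (no swap needed)
Insert 42:
  append 42 at index 5 → [34, 10, -32, -41, -35, 42]
  42 > parent -32 at index 2, swap → [34, 10, 42, -41, -35, -32]
  42 > parent 34 at index 0, swap → [42, 10, 34, -41, -35, -32]
Insert -47:
  append -47 at index 6 → [42, 10, 34, -41, -35, -32, -47] (no swap needed)
Insert -37:
  append -37 at index 7 → [42, 10, 34, -41, -35, -32, -47, -37]
  -37 > parent -41 at index 3, swap → [42, 10, 34, -37, -35, -32, -47, -41]
Insert -22:
  append -22 at index 8 → [42, 10, 34, -37, -35, -32, -47, -41, -22]
  -22 > parent -37 at index 3, swap → [42, 10, 34, -22, -35, -32, -47, -41, -37]
Insert -12:
  append -12 at index 9 → [42, 10, 34, -22, -35, -32, -47, -41, -37, -12]
  -12 > parent -35 at index 4, swap → [42, 10, 34, -22, -12, -32, -47, -41, -37, -35]
resulting array: [42, 10, 34, -22, -12, -32, -47, -41, -37, -35]

1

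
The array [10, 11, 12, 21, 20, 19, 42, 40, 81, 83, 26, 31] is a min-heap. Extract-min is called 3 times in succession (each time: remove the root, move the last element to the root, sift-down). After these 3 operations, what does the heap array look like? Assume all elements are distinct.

[19, 20, 31, 21, 26, 83, 42, 40, 81]

extract-min #1 returns 10:
  remove root 10; move last element 31 to root → [31, 11, 12, 21, 20, 19, 42, 40, 81, 83, 26]
  31 vs smaller child 11 at index 1, swap → [11, 31, 12, 21, 20, 19, 42, 40, 81, 83, 26]
  31 vs smaller child 20 at index 4, swap → [11, 20, 12, 21, 31, 19, 42, 40, 81, 83, 26]
  31 vs smaller child 26 at index 10, swap → [11, 20, 12, 21, 26, 19, 42, 40, 81, 83, 31]
extract-min #2 returns 11:
  remove root 11; move last element 31 to root → [31, 20, 12, 21, 26, 19, 42, 40, 81, 83]
  31 vs smaller child 12 at index 2, swap → [12, 20, 31, 21, 26, 19, 42, 40, 81, 83]
  31 vs smaller child 19 at index 5, swap → [12, 20, 19, 21, 26, 31, 42, 40, 81, 83]
extract-min #3 returns 12:
  remove root 12; move last element 83 to root → [83, 20, 19, 21, 26, 31, 42, 40, 81]
  83 vs smaller child 19 at index 2, swap → [19, 20, 83, 21, 26, 31, 42, 40, 81]
  83 vs smaller child 31 at index 5, swap → [19, 20, 31, 21, 26, 83, 42, 40, 81]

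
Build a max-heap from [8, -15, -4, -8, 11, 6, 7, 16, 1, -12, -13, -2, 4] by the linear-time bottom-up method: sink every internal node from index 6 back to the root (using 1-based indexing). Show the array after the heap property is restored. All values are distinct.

sift down from index 6: already satisfies heap property
sift down from index 5: already satisfies heap property
sift down from index 4:
  -8 vs larger child 16 at index 8, swap → [8, -15, -4, 16, 11, 6, 7, -8, 1, -12, -13, -2, 4]
sift down from index 3:
  -4 vs larger child 7 at index 7, swap → [8, -15, 7, 16, 11, 6, -4, -8, 1, -12, -13, -2, 4]
sift down from index 2:
  -15 vs larger child 16 at index 4, swap → [8, 16, 7, -15, 11, 6, -4, -8, 1, -12, -13, -2, 4]
  -15 vs larger child 1 at index 9, swap → [8, 16, 7, 1, 11, 6, -4, -8, -15, -12, -13, -2, 4]
sift down from index 1:
  8 vs larger child 16 at index 2, swap → [16, 8, 7, 1, 11, 6, -4, -8, -15, -12, -13, -2, 4]
  8 vs larger child 11 at index 5, swap → [16, 11, 7, 1, 8, 6, -4, -8, -15, -12, -13, -2, 4]

[16, 11, 7, 1, 8, 6, -4, -8, -15, -12, -13, -2, 4]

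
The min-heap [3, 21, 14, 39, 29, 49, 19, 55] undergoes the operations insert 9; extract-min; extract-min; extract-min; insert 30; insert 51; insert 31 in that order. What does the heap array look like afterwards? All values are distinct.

insert 9:
  append 9 at index 8 → [3, 21, 14, 39, 29, 49, 19, 55, 9]
  9 < parent 39 at index 3, swap → [3, 21, 14, 9, 29, 49, 19, 55, 39]
  9 < parent 21 at index 1, swap → [3, 9, 14, 21, 29, 49, 19, 55, 39]
extract-min → returns 3:
  remove root 3; move last element 39 to root → [39, 9, 14, 21, 29, 49, 19, 55]
  39 vs smaller child 9 at index 1, swap → [9, 39, 14, 21, 29, 49, 19, 55]
  39 vs smaller child 21 at index 3, swap → [9, 21, 14, 39, 29, 49, 19, 55]
extract-min → returns 9:
  remove root 9; move last element 55 to root → [55, 21, 14, 39, 29, 49, 19]
  55 vs smaller child 14 at index 2, swap → [14, 21, 55, 39, 29, 49, 19]
  55 vs smaller child 19 at index 6, swap → [14, 21, 19, 39, 29, 49, 55]
extract-min → returns 14:
  remove root 14; move last element 55 to root → [55, 21, 19, 39, 29, 49]
  55 vs smaller child 19 at index 2, swap → [19, 21, 55, 39, 29, 49]
  55 vs only child 49 at index 5, swap → [19, 21, 49, 39, 29, 55]
insert 30:
  append 30 at index 6 → [19, 21, 49, 39, 29, 55, 30]
  30 < parent 49 at index 2, swap → [19, 21, 30, 39, 29, 55, 49]
insert 51:
  append 51 at index 7 → [19, 21, 30, 39, 29, 55, 49, 51] (no swap needed)
insert 31:
  append 31 at index 8 → [19, 21, 30, 39, 29, 55, 49, 51, 31]
  31 < parent 39 at index 3, swap → [19, 21, 30, 31, 29, 55, 49, 51, 39]

[19, 21, 30, 31, 29, 55, 49, 51, 39]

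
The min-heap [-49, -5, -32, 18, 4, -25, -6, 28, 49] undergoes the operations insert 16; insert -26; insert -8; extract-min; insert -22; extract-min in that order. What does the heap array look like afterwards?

[-26, -8, -25, 18, -5, -22, -6, 28, 49, 16, 4]

insert 16:
  append 16 at index 9 → [-49, -5, -32, 18, 4, -25, -6, 28, 49, 16] (no swap needed)
insert -26:
  append -26 at index 10 → [-49, -5, -32, 18, 4, -25, -6, 28, 49, 16, -26]
  -26 < parent 4 at index 4, swap → [-49, -5, -32, 18, -26, -25, -6, 28, 49, 16, 4]
  -26 < parent -5 at index 1, swap → [-49, -26, -32, 18, -5, -25, -6, 28, 49, 16, 4]
insert -8:
  append -8 at index 11 → [-49, -26, -32, 18, -5, -25, -6, 28, 49, 16, 4, -8] (no swap needed)
extract-min → returns -49:
  remove root -49; move last element -8 to root → [-8, -26, -32, 18, -5, -25, -6, 28, 49, 16, 4]
  -8 vs smaller child -32 at index 2, swap → [-32, -26, -8, 18, -5, -25, -6, 28, 49, 16, 4]
  -8 vs smaller child -25 at index 5, swap → [-32, -26, -25, 18, -5, -8, -6, 28, 49, 16, 4]
insert -22:
  append -22 at index 11 → [-32, -26, -25, 18, -5, -8, -6, 28, 49, 16, 4, -22]
  -22 < parent -8 at index 5, swap → [-32, -26, -25, 18, -5, -22, -6, 28, 49, 16, 4, -8]
extract-min → returns -32:
  remove root -32; move last element -8 to root → [-8, -26, -25, 18, -5, -22, -6, 28, 49, 16, 4]
  -8 vs smaller child -26 at index 1, swap → [-26, -8, -25, 18, -5, -22, -6, 28, 49, 16, 4]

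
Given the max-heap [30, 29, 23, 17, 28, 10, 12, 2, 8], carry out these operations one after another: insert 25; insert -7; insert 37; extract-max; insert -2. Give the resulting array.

insert 25:
  append 25 at index 9 → [30, 29, 23, 17, 28, 10, 12, 2, 8, 25] (no swap needed)
insert -7:
  append -7 at index 10 → [30, 29, 23, 17, 28, 10, 12, 2, 8, 25, -7] (no swap needed)
insert 37:
  append 37 at index 11 → [30, 29, 23, 17, 28, 10, 12, 2, 8, 25, -7, 37]
  37 > parent 10 at index 5, swap → [30, 29, 23, 17, 28, 37, 12, 2, 8, 25, -7, 10]
  37 > parent 23 at index 2, swap → [30, 29, 37, 17, 28, 23, 12, 2, 8, 25, -7, 10]
  37 > parent 30 at index 0, swap → [37, 29, 30, 17, 28, 23, 12, 2, 8, 25, -7, 10]
extract-max → returns 37:
  remove root 37; move last element 10 to root → [10, 29, 30, 17, 28, 23, 12, 2, 8, 25, -7]
  10 vs larger child 30 at index 2, swap → [30, 29, 10, 17, 28, 23, 12, 2, 8, 25, -7]
  10 vs larger child 23 at index 5, swap → [30, 29, 23, 17, 28, 10, 12, 2, 8, 25, -7]
insert -2:
  append -2 at index 11 → [30, 29, 23, 17, 28, 10, 12, 2, 8, 25, -7, -2] (no swap needed)

[30, 29, 23, 17, 28, 10, 12, 2, 8, 25, -7, -2]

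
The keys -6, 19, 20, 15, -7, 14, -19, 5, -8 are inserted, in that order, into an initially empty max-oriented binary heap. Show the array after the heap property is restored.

Insert -6:
  append -6 at index 0 → [-6] (no swap needed)
Insert 19:
  append 19 at index 1 → [-6, 19]
  19 > parent -6 at index 0, swap → [19, -6]
Insert 20:
  append 20 at index 2 → [19, -6, 20]
  20 > parent 19 at index 0, swap → [20, -6, 19]
Insert 15:
  append 15 at index 3 → [20, -6, 19, 15]
  15 > parent -6 at index 1, swap → [20, 15, 19, -6]
Insert -7:
  append -7 at index 4 → [20, 15, 19, -6, -7] (no swap needed)
Insert 14:
  append 14 at index 5 → [20, 15, 19, -6, -7, 14] (no swap needed)
Insert -19:
  append -19 at index 6 → [20, 15, 19, -6, -7, 14, -19] (no swap needed)
Insert 5:
  append 5 at index 7 → [20, 15, 19, -6, -7, 14, -19, 5]
  5 > parent -6 at index 3, swap → [20, 15, 19, 5, -7, 14, -19, -6]
Insert -8:
  append -8 at index 8 → [20, 15, 19, 5, -7, 14, -19, -6, -8] (no swap needed)

[20, 15, 19, 5, -7, 14, -19, -6, -8]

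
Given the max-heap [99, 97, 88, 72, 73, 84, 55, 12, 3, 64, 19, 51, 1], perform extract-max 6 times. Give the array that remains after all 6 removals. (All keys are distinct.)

[64, 12, 55, 1, 3, 51, 19]

extract-max #1 returns 99:
  remove root 99; move last element 1 to root → [1, 97, 88, 72, 73, 84, 55, 12, 3, 64, 19, 51]
  1 vs larger child 97 at index 1, swap → [97, 1, 88, 72, 73, 84, 55, 12, 3, 64, 19, 51]
  1 vs larger child 73 at index 4, swap → [97, 73, 88, 72, 1, 84, 55, 12, 3, 64, 19, 51]
  1 vs larger child 64 at index 9, swap → [97, 73, 88, 72, 64, 84, 55, 12, 3, 1, 19, 51]
extract-max #2 returns 97:
  remove root 97; move last element 51 to root → [51, 73, 88, 72, 64, 84, 55, 12, 3, 1, 19]
  51 vs larger child 88 at index 2, swap → [88, 73, 51, 72, 64, 84, 55, 12, 3, 1, 19]
  51 vs larger child 84 at index 5, swap → [88, 73, 84, 72, 64, 51, 55, 12, 3, 1, 19]
extract-max #3 returns 88:
  remove root 88; move last element 19 to root → [19, 73, 84, 72, 64, 51, 55, 12, 3, 1]
  19 vs larger child 84 at index 2, swap → [84, 73, 19, 72, 64, 51, 55, 12, 3, 1]
  19 vs larger child 55 at index 6, swap → [84, 73, 55, 72, 64, 51, 19, 12, 3, 1]
extract-max #4 returns 84:
  remove root 84; move last element 1 to root → [1, 73, 55, 72, 64, 51, 19, 12, 3]
  1 vs larger child 73 at index 1, swap → [73, 1, 55, 72, 64, 51, 19, 12, 3]
  1 vs larger child 72 at index 3, swap → [73, 72, 55, 1, 64, 51, 19, 12, 3]
  1 vs larger child 12 at index 7, swap → [73, 72, 55, 12, 64, 51, 19, 1, 3]
extract-max #5 returns 73:
  remove root 73; move last element 3 to root → [3, 72, 55, 12, 64, 51, 19, 1]
  3 vs larger child 72 at index 1, swap → [72, 3, 55, 12, 64, 51, 19, 1]
  3 vs larger child 64 at index 4, swap → [72, 64, 55, 12, 3, 51, 19, 1]
extract-max #6 returns 72:
  remove root 72; move last element 1 to root → [1, 64, 55, 12, 3, 51, 19]
  1 vs larger child 64 at index 1, swap → [64, 1, 55, 12, 3, 51, 19]
  1 vs larger child 12 at index 3, swap → [64, 12, 55, 1, 3, 51, 19]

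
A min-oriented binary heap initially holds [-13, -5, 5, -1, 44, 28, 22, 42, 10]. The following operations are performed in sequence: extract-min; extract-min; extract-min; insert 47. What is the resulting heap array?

[5, 10, 22, 42, 44, 28, 47]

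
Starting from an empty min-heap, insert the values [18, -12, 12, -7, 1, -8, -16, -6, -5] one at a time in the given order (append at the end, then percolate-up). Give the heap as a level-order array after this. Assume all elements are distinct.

[-16, -7, -12, -6, 1, 12, -8, 18, -5]

Insert 18:
  append 18 at index 0 → [18] (no swap needed)
Insert -12:
  append -12 at index 1 → [18, -12]
  -12 < parent 18 at index 0, swap → [-12, 18]
Insert 12:
  append 12 at index 2 → [-12, 18, 12] (no swap needed)
Insert -7:
  append -7 at index 3 → [-12, 18, 12, -7]
  -7 < parent 18 at index 1, swap → [-12, -7, 12, 18]
Insert 1:
  append 1 at index 4 → [-12, -7, 12, 18, 1] (no swap needed)
Insert -8:
  append -8 at index 5 → [-12, -7, 12, 18, 1, -8]
  -8 < parent 12 at index 2, swap → [-12, -7, -8, 18, 1, 12]
Insert -16:
  append -16 at index 6 → [-12, -7, -8, 18, 1, 12, -16]
  -16 < parent -8 at index 2, swap → [-12, -7, -16, 18, 1, 12, -8]
  -16 < parent -12 at index 0, swap → [-16, -7, -12, 18, 1, 12, -8]
Insert -6:
  append -6 at index 7 → [-16, -7, -12, 18, 1, 12, -8, -6]
  -6 < parent 18 at index 3, swap → [-16, -7, -12, -6, 1, 12, -8, 18]
Insert -5:
  append -5 at index 8 → [-16, -7, -12, -6, 1, 12, -8, 18, -5] (no swap needed)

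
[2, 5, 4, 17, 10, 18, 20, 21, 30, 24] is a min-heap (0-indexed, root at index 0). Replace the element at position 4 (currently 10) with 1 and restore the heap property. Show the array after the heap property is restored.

[1, 2, 4, 17, 5, 18, 20, 21, 30, 24]

set index 4 from 10 to 1 → [2, 5, 4, 17, 1, 18, 20, 21, 30, 24]
1 < parent 5 at index 1, swap → [2, 1, 4, 17, 5, 18, 20, 21, 30, 24]
1 < parent 2 at index 0, swap → [1, 2, 4, 17, 5, 18, 20, 21, 30, 24]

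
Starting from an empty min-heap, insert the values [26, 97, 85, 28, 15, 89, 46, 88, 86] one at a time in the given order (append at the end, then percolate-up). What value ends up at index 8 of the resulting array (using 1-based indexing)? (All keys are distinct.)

Insert 26:
  append 26 at index 1 → [26] (no swap needed)
Insert 97:
  append 97 at index 2 → [26, 97] (no swap needed)
Insert 85:
  append 85 at index 3 → [26, 97, 85] (no swap needed)
Insert 28:
  append 28 at index 4 → [26, 97, 85, 28]
  28 < parent 97 at index 2, swap → [26, 28, 85, 97]
Insert 15:
  append 15 at index 5 → [26, 28, 85, 97, 15]
  15 < parent 28 at index 2, swap → [26, 15, 85, 97, 28]
  15 < parent 26 at index 1, swap → [15, 26, 85, 97, 28]
Insert 89:
  append 89 at index 6 → [15, 26, 85, 97, 28, 89] (no swap needed)
Insert 46:
  append 46 at index 7 → [15, 26, 85, 97, 28, 89, 46]
  46 < parent 85 at index 3, swap → [15, 26, 46, 97, 28, 89, 85]
Insert 88:
  append 88 at index 8 → [15, 26, 46, 97, 28, 89, 85, 88]
  88 < parent 97 at index 4, swap → [15, 26, 46, 88, 28, 89, 85, 97]
Insert 86:
  append 86 at index 9 → [15, 26, 46, 88, 28, 89, 85, 97, 86]
  86 < parent 88 at index 4, swap → [15, 26, 46, 86, 28, 89, 85, 97, 88]
resulting array: [15, 26, 46, 86, 28, 89, 85, 97, 88]

97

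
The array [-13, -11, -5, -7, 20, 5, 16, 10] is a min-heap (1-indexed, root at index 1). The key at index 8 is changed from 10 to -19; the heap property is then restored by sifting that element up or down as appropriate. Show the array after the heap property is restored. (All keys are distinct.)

set index 8 from 10 to -19 → [-13, -11, -5, -7, 20, 5, 16, -19]
-19 < parent -7 at index 4, swap → [-13, -11, -5, -19, 20, 5, 16, -7]
-19 < parent -11 at index 2, swap → [-13, -19, -5, -11, 20, 5, 16, -7]
-19 < parent -13 at index 1, swap → [-19, -13, -5, -11, 20, 5, 16, -7]

[-19, -13, -5, -11, 20, 5, 16, -7]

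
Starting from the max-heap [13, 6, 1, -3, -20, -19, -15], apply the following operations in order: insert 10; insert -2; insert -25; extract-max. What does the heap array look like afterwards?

insert 10:
  append 10 at index 7 → [13, 6, 1, -3, -20, -19, -15, 10]
  10 > parent -3 at index 3, swap → [13, 6, 1, 10, -20, -19, -15, -3]
  10 > parent 6 at index 1, swap → [13, 10, 1, 6, -20, -19, -15, -3]
insert -2:
  append -2 at index 8 → [13, 10, 1, 6, -20, -19, -15, -3, -2] (no swap needed)
insert -25:
  append -25 at index 9 → [13, 10, 1, 6, -20, -19, -15, -3, -2, -25] (no swap needed)
extract-max → returns 13:
  remove root 13; move last element -25 to root → [-25, 10, 1, 6, -20, -19, -15, -3, -2]
  -25 vs larger child 10 at index 1, swap → [10, -25, 1, 6, -20, -19, -15, -3, -2]
  -25 vs larger child 6 at index 3, swap → [10, 6, 1, -25, -20, -19, -15, -3, -2]
  -25 vs larger child -2 at index 8, swap → [10, 6, 1, -2, -20, -19, -15, -3, -25]

[10, 6, 1, -2, -20, -19, -15, -3, -25]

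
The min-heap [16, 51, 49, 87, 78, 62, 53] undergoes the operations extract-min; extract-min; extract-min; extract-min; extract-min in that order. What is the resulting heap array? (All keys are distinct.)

extract-min → returns 16:
  remove root 16; move last element 53 to root → [53, 51, 49, 87, 78, 62]
  53 vs smaller child 49 at index 2, swap → [49, 51, 53, 87, 78, 62]
extract-min → returns 49:
  remove root 49; move last element 62 to root → [62, 51, 53, 87, 78]
  62 vs smaller child 51 at index 1, swap → [51, 62, 53, 87, 78]
extract-min → returns 51:
  remove root 51; move last element 78 to root → [78, 62, 53, 87]
  78 vs smaller child 53 at index 2, swap → [53, 62, 78, 87]
extract-min → returns 53:
  remove root 53; move last element 87 to root → [87, 62, 78]
  87 vs smaller child 62 at index 1, swap → [62, 87, 78]
extract-min → returns 62:
  remove root 62; move last element 78 to root → [78, 87] (no swap needed)

[78, 87]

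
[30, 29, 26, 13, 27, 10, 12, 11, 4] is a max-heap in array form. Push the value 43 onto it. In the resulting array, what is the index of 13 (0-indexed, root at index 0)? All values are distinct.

3

append 43 at index 9 → [30, 29, 26, 13, 27, 10, 12, 11, 4, 43]
43 > parent 27 at index 4, swap → [30, 29, 26, 13, 43, 10, 12, 11, 4, 27]
43 > parent 29 at index 1, swap → [30, 43, 26, 13, 29, 10, 12, 11, 4, 27]
43 > parent 30 at index 0, swap → [43, 30, 26, 13, 29, 10, 12, 11, 4, 27]
resulting array: [43, 30, 26, 13, 29, 10, 12, 11, 4, 27]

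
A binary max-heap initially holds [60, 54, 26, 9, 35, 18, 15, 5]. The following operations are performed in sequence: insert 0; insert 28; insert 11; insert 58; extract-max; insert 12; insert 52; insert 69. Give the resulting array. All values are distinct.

insert 0:
  append 0 at index 8 → [60, 54, 26, 9, 35, 18, 15, 5, 0] (no swap needed)
insert 28:
  append 28 at index 9 → [60, 54, 26, 9, 35, 18, 15, 5, 0, 28] (no swap needed)
insert 11:
  append 11 at index 10 → [60, 54, 26, 9, 35, 18, 15, 5, 0, 28, 11] (no swap needed)
insert 58:
  append 58 at index 11 → [60, 54, 26, 9, 35, 18, 15, 5, 0, 28, 11, 58]
  58 > parent 18 at index 5, swap → [60, 54, 26, 9, 35, 58, 15, 5, 0, 28, 11, 18]
  58 > parent 26 at index 2, swap → [60, 54, 58, 9, 35, 26, 15, 5, 0, 28, 11, 18]
extract-max → returns 60:
  remove root 60; move last element 18 to root → [18, 54, 58, 9, 35, 26, 15, 5, 0, 28, 11]
  18 vs larger child 58 at index 2, swap → [58, 54, 18, 9, 35, 26, 15, 5, 0, 28, 11]
  18 vs larger child 26 at index 5, swap → [58, 54, 26, 9, 35, 18, 15, 5, 0, 28, 11]
insert 12:
  append 12 at index 11 → [58, 54, 26, 9, 35, 18, 15, 5, 0, 28, 11, 12] (no swap needed)
insert 52:
  append 52 at index 12 → [58, 54, 26, 9, 35, 18, 15, 5, 0, 28, 11, 12, 52]
  52 > parent 18 at index 5, swap → [58, 54, 26, 9, 35, 52, 15, 5, 0, 28, 11, 12, 18]
  52 > parent 26 at index 2, swap → [58, 54, 52, 9, 35, 26, 15, 5, 0, 28, 11, 12, 18]
insert 69:
  append 69 at index 13 → [58, 54, 52, 9, 35, 26, 15, 5, 0, 28, 11, 12, 18, 69]
  69 > parent 15 at index 6, swap → [58, 54, 52, 9, 35, 26, 69, 5, 0, 28, 11, 12, 18, 15]
  69 > parent 52 at index 2, swap → [58, 54, 69, 9, 35, 26, 52, 5, 0, 28, 11, 12, 18, 15]
  69 > parent 58 at index 0, swap → [69, 54, 58, 9, 35, 26, 52, 5, 0, 28, 11, 12, 18, 15]

[69, 54, 58, 9, 35, 26, 52, 5, 0, 28, 11, 12, 18, 15]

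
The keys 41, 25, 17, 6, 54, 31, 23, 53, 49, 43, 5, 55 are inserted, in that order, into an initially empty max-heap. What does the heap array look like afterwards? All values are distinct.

[55, 53, 54, 49, 43, 31, 23, 6, 41, 25, 5, 17]

Insert 41:
  append 41 at index 0 → [41] (no swap needed)
Insert 25:
  append 25 at index 1 → [41, 25] (no swap needed)
Insert 17:
  append 17 at index 2 → [41, 25, 17] (no swap needed)
Insert 6:
  append 6 at index 3 → [41, 25, 17, 6] (no swap needed)
Insert 54:
  append 54 at index 4 → [41, 25, 17, 6, 54]
  54 > parent 25 at index 1, swap → [41, 54, 17, 6, 25]
  54 > parent 41 at index 0, swap → [54, 41, 17, 6, 25]
Insert 31:
  append 31 at index 5 → [54, 41, 17, 6, 25, 31]
  31 > parent 17 at index 2, swap → [54, 41, 31, 6, 25, 17]
Insert 23:
  append 23 at index 6 → [54, 41, 31, 6, 25, 17, 23] (no swap needed)
Insert 53:
  append 53 at index 7 → [54, 41, 31, 6, 25, 17, 23, 53]
  53 > parent 6 at index 3, swap → [54, 41, 31, 53, 25, 17, 23, 6]
  53 > parent 41 at index 1, swap → [54, 53, 31, 41, 25, 17, 23, 6]
Insert 49:
  append 49 at index 8 → [54, 53, 31, 41, 25, 17, 23, 6, 49]
  49 > parent 41 at index 3, swap → [54, 53, 31, 49, 25, 17, 23, 6, 41]
Insert 43:
  append 43 at index 9 → [54, 53, 31, 49, 25, 17, 23, 6, 41, 43]
  43 > parent 25 at index 4, swap → [54, 53, 31, 49, 43, 17, 23, 6, 41, 25]
Insert 5:
  append 5 at index 10 → [54, 53, 31, 49, 43, 17, 23, 6, 41, 25, 5] (no swap needed)
Insert 55:
  append 55 at index 11 → [54, 53, 31, 49, 43, 17, 23, 6, 41, 25, 5, 55]
  55 > parent 17 at index 5, swap → [54, 53, 31, 49, 43, 55, 23, 6, 41, 25, 5, 17]
  55 > parent 31 at index 2, swap → [54, 53, 55, 49, 43, 31, 23, 6, 41, 25, 5, 17]
  55 > parent 54 at index 0, swap → [55, 53, 54, 49, 43, 31, 23, 6, 41, 25, 5, 17]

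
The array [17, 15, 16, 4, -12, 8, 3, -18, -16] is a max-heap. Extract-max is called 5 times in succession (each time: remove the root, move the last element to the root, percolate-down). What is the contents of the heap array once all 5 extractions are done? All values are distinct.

extract-max #1 returns 17:
  remove root 17; move last element -16 to root → [-16, 15, 16, 4, -12, 8, 3, -18]
  -16 vs larger child 16 at index 2, swap → [16, 15, -16, 4, -12, 8, 3, -18]
  -16 vs larger child 8 at index 5, swap → [16, 15, 8, 4, -12, -16, 3, -18]
extract-max #2 returns 16:
  remove root 16; move last element -18 to root → [-18, 15, 8, 4, -12, -16, 3]
  -18 vs larger child 15 at index 1, swap → [15, -18, 8, 4, -12, -16, 3]
  -18 vs larger child 4 at index 3, swap → [15, 4, 8, -18, -12, -16, 3]
extract-max #3 returns 15:
  remove root 15; move last element 3 to root → [3, 4, 8, -18, -12, -16]
  3 vs larger child 8 at index 2, swap → [8, 4, 3, -18, -12, -16]
extract-max #4 returns 8:
  remove root 8; move last element -16 to root → [-16, 4, 3, -18, -12]
  -16 vs larger child 4 at index 1, swap → [4, -16, 3, -18, -12]
  -16 vs larger child -12 at index 4, swap → [4, -12, 3, -18, -16]
extract-max #5 returns 4:
  remove root 4; move last element -16 to root → [-16, -12, 3, -18]
  -16 vs larger child 3 at index 2, swap → [3, -12, -16, -18]

[3, -12, -16, -18]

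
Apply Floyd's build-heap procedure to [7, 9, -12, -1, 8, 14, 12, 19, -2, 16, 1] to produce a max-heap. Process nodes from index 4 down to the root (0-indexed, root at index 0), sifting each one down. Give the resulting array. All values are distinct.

[19, 16, 14, 9, 8, -12, 12, -1, -2, 7, 1]

sift down from index 4:
  8 vs larger child 16 at index 9, swap → [7, 9, -12, -1, 16, 14, 12, 19, -2, 8, 1]
sift down from index 3:
  -1 vs larger child 19 at index 7, swap → [7, 9, -12, 19, 16, 14, 12, -1, -2, 8, 1]
sift down from index 2:
  -12 vs larger child 14 at index 5, swap → [7, 9, 14, 19, 16, -12, 12, -1, -2, 8, 1]
sift down from index 1:
  9 vs larger child 19 at index 3, swap → [7, 19, 14, 9, 16, -12, 12, -1, -2, 8, 1]
sift down from index 0:
  7 vs larger child 19 at index 1, swap → [19, 7, 14, 9, 16, -12, 12, -1, -2, 8, 1]
  7 vs larger child 16 at index 4, swap → [19, 16, 14, 9, 7, -12, 12, -1, -2, 8, 1]
  7 vs larger child 8 at index 9, swap → [19, 16, 14, 9, 8, -12, 12, -1, -2, 7, 1]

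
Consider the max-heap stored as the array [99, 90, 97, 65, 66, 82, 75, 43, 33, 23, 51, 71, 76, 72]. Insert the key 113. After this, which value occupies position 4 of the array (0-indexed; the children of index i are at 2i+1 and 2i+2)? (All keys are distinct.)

append 113 at index 14 → [99, 90, 97, 65, 66, 82, 75, 43, 33, 23, 51, 71, 76, 72, 113]
113 > parent 75 at index 6, swap → [99, 90, 97, 65, 66, 82, 113, 43, 33, 23, 51, 71, 76, 72, 75]
113 > parent 97 at index 2, swap → [99, 90, 113, 65, 66, 82, 97, 43, 33, 23, 51, 71, 76, 72, 75]
113 > parent 99 at index 0, swap → [113, 90, 99, 65, 66, 82, 97, 43, 33, 23, 51, 71, 76, 72, 75]
resulting array: [113, 90, 99, 65, 66, 82, 97, 43, 33, 23, 51, 71, 76, 72, 75]

66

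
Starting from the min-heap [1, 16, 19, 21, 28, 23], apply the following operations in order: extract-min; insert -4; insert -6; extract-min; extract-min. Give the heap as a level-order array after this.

[16, 21, 19, 23, 28]

extract-min → returns 1:
  remove root 1; move last element 23 to root → [23, 16, 19, 21, 28]
  23 vs smaller child 16 at index 1, swap → [16, 23, 19, 21, 28]
  23 vs smaller child 21 at index 3, swap → [16, 21, 19, 23, 28]
insert -4:
  append -4 at index 5 → [16, 21, 19, 23, 28, -4]
  -4 < parent 19 at index 2, swap → [16, 21, -4, 23, 28, 19]
  -4 < parent 16 at index 0, swap → [-4, 21, 16, 23, 28, 19]
insert -6:
  append -6 at index 6 → [-4, 21, 16, 23, 28, 19, -6]
  -6 < parent 16 at index 2, swap → [-4, 21, -6, 23, 28, 19, 16]
  -6 < parent -4 at index 0, swap → [-6, 21, -4, 23, 28, 19, 16]
extract-min → returns -6:
  remove root -6; move last element 16 to root → [16, 21, -4, 23, 28, 19]
  16 vs smaller child -4 at index 2, swap → [-4, 21, 16, 23, 28, 19]
extract-min → returns -4:
  remove root -4; move last element 19 to root → [19, 21, 16, 23, 28]
  19 vs smaller child 16 at index 2, swap → [16, 21, 19, 23, 28]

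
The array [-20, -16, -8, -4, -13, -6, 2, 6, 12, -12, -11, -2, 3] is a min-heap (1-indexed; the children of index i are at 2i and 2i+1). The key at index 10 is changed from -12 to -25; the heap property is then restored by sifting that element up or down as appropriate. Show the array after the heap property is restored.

set index 10 from -12 to -25 → [-20, -16, -8, -4, -13, -6, 2, 6, 12, -25, -11, -2, 3]
-25 < parent -13 at index 5, swap → [-20, -16, -8, -4, -25, -6, 2, 6, 12, -13, -11, -2, 3]
-25 < parent -16 at index 2, swap → [-20, -25, -8, -4, -16, -6, 2, 6, 12, -13, -11, -2, 3]
-25 < parent -20 at index 1, swap → [-25, -20, -8, -4, -16, -6, 2, 6, 12, -13, -11, -2, 3]

[-25, -20, -8, -4, -16, -6, 2, 6, 12, -13, -11, -2, 3]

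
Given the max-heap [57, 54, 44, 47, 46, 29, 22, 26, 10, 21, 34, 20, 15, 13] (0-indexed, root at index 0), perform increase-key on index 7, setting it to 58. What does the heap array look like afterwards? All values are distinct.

[58, 57, 44, 54, 46, 29, 22, 47, 10, 21, 34, 20, 15, 13]

set index 7 from 26 to 58 → [57, 54, 44, 47, 46, 29, 22, 58, 10, 21, 34, 20, 15, 13]
58 > parent 47 at index 3, swap → [57, 54, 44, 58, 46, 29, 22, 47, 10, 21, 34, 20, 15, 13]
58 > parent 54 at index 1, swap → [57, 58, 44, 54, 46, 29, 22, 47, 10, 21, 34, 20, 15, 13]
58 > parent 57 at index 0, swap → [58, 57, 44, 54, 46, 29, 22, 47, 10, 21, 34, 20, 15, 13]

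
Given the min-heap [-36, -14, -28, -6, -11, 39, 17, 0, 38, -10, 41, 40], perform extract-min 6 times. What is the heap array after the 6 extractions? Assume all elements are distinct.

[0, 38, 17, 40, 41, 39]

extract-min #1 returns -36:
  remove root -36; move last element 40 to root → [40, -14, -28, -6, -11, 39, 17, 0, 38, -10, 41]
  40 vs smaller child -28 at index 2, swap → [-28, -14, 40, -6, -11, 39, 17, 0, 38, -10, 41]
  40 vs smaller child 17 at index 6, swap → [-28, -14, 17, -6, -11, 39, 40, 0, 38, -10, 41]
extract-min #2 returns -28:
  remove root -28; move last element 41 to root → [41, -14, 17, -6, -11, 39, 40, 0, 38, -10]
  41 vs smaller child -14 at index 1, swap → [-14, 41, 17, -6, -11, 39, 40, 0, 38, -10]
  41 vs smaller child -11 at index 4, swap → [-14, -11, 17, -6, 41, 39, 40, 0, 38, -10]
  41 vs only child -10 at index 9, swap → [-14, -11, 17, -6, -10, 39, 40, 0, 38, 41]
extract-min #3 returns -14:
  remove root -14; move last element 41 to root → [41, -11, 17, -6, -10, 39, 40, 0, 38]
  41 vs smaller child -11 at index 1, swap → [-11, 41, 17, -6, -10, 39, 40, 0, 38]
  41 vs smaller child -10 at index 4, swap → [-11, -10, 17, -6, 41, 39, 40, 0, 38]
extract-min #4 returns -11:
  remove root -11; move last element 38 to root → [38, -10, 17, -6, 41, 39, 40, 0]
  38 vs smaller child -10 at index 1, swap → [-10, 38, 17, -6, 41, 39, 40, 0]
  38 vs smaller child -6 at index 3, swap → [-10, -6, 17, 38, 41, 39, 40, 0]
  38 vs only child 0 at index 7, swap → [-10, -6, 17, 0, 41, 39, 40, 38]
extract-min #5 returns -10:
  remove root -10; move last element 38 to root → [38, -6, 17, 0, 41, 39, 40]
  38 vs smaller child -6 at index 1, swap → [-6, 38, 17, 0, 41, 39, 40]
  38 vs smaller child 0 at index 3, swap → [-6, 0, 17, 38, 41, 39, 40]
extract-min #6 returns -6:
  remove root -6; move last element 40 to root → [40, 0, 17, 38, 41, 39]
  40 vs smaller child 0 at index 1, swap → [0, 40, 17, 38, 41, 39]
  40 vs smaller child 38 at index 3, swap → [0, 38, 17, 40, 41, 39]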